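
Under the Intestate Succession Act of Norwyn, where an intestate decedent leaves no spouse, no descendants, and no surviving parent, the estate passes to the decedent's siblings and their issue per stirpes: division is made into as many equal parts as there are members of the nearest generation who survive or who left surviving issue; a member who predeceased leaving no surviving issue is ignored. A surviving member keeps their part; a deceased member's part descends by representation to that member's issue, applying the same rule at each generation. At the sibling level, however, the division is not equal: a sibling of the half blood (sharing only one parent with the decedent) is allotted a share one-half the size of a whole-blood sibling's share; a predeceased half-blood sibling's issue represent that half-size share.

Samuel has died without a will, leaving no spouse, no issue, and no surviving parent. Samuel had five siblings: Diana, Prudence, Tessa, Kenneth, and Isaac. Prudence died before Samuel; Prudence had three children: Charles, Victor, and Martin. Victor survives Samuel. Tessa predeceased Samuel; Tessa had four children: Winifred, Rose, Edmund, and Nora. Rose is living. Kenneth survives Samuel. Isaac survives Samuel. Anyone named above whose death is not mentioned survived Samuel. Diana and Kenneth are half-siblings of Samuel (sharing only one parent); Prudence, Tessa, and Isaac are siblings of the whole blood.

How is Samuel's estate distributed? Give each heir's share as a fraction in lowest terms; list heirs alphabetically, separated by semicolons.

No spouse, descendants, or parent survives, so the estate passes to Samuel's siblings per stirpes.
Half-blood siblings count for one-half the weight of whole-blood siblings at the initial division.
Dividing 1 in proportion to weights (total weight 4): Diana (weight 1/2) → 1/8; Prudence (weight 1) → 1/4; Tessa (weight 1) → 1/4; Kenneth (weight 1/2) → 1/8; Isaac (weight 1) → 1/4.
Diana is living and takes 1/8.
Prudence predeceased; the 1/4 allotted to Prudence's branch passes to Prudence's issue by representation.
The 1/4 is divided into 3 equal shares of 1/12 among Charles, Victor, Martin.
Charles is living and takes 1/12.
Victor is living and takes 1/12.
Martin is living and takes 1/12.
Tessa predeceased; the 1/4 allotted to Tessa's branch passes to Tessa's issue by representation.
The 1/4 is divided into 4 equal shares of 1/16 among Winifred, Rose, Edmund, Nora.
Winifred is living and takes 1/16.
Rose is living and takes 1/16.
Edmund is living and takes 1/16.
Nora is living and takes 1/16.
Kenneth is living and takes 1/8.
Isaac is living and takes 1/4.

Charles 1/12; Diana 1/8; Edmund 1/16; Isaac 1/4; Kenneth 1/8; Martin 1/12; Nora 1/16; Rose 1/16; Victor 1/12; Winifred 1/16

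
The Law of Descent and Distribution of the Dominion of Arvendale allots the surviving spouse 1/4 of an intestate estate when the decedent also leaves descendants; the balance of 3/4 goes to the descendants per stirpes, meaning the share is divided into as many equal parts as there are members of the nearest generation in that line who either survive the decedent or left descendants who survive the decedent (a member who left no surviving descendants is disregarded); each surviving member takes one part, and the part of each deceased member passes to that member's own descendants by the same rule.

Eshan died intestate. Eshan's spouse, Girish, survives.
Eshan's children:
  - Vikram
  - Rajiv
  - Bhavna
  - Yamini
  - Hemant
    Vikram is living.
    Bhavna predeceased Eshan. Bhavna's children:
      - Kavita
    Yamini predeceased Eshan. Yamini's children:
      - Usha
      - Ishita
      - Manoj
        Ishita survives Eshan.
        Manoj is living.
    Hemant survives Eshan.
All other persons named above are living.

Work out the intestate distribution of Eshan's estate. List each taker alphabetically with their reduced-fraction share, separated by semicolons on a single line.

Girish, as surviving spouse, takes 1/4.
The remaining 3/4 passes to Eshan's descendants per stirpes.
The 3/4 is divided into 5 equal shares of 3/20 among Vikram, Rajiv, Bhavna, Yamini, Hemant.
Vikram is living and takes 3/20.
Rajiv is living and takes 3/20.
Bhavna predeceased; the 3/20 allotted to Bhavna's branch passes to Bhavna's issue by representation.
Kavita is the sole taker at this level and receives the full 3/20.
Yamini predeceased; the 3/20 allotted to Yamini's branch passes to Yamini's issue by representation.
The 3/20 is divided into 3 equal shares of 1/20 among Usha, Ishita, Manoj.
Usha is living and takes 1/20.
Ishita is living and takes 1/20.
Manoj is living and takes 1/20.
Hemant is living and takes 3/20.

Girish 1/4; Hemant 3/20; Ishita 1/20; Kavita 3/20; Manoj 1/20; Rajiv 3/20; Usha 1/20; Vikram 3/20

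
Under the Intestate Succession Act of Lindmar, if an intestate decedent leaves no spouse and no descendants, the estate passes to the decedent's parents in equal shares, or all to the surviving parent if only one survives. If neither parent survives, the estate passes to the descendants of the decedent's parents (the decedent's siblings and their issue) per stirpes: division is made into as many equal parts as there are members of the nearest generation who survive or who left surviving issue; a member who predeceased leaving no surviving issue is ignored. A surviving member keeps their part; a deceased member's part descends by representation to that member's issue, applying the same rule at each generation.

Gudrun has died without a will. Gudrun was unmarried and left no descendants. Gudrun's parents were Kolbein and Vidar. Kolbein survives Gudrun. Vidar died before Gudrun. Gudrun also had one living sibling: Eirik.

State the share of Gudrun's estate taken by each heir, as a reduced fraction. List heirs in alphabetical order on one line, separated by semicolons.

Only one parent, Kolbein, survives, so Kolbein takes the entire estate. The siblings take nothing because a surviving parent has priority.

Kolbein 1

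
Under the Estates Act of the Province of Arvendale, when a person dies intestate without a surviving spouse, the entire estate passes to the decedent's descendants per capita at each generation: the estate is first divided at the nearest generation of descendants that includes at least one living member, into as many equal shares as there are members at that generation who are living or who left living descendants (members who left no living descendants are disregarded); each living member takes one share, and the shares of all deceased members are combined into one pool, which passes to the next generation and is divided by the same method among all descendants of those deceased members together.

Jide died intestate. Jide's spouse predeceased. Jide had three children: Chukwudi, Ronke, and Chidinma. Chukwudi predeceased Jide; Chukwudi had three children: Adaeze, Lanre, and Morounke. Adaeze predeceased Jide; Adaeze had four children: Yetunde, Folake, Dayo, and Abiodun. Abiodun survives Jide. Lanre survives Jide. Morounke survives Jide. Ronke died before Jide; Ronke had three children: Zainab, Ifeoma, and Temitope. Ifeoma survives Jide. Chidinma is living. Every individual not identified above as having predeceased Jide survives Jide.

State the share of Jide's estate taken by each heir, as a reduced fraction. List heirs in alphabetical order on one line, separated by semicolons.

There is no surviving spouse, so the entire estate passes to Jide's descendants per capita at each generation.
At generation 1 (Chukwudi, Ronke, Chidinma) there are 3 shares of (1)/3 = 1/3 each.
Living: Chidinma — each takes 1/3.
Deceased: Chukwudi and Ronke. Their combined 2/3 is pooled and carried to generation 2.
At generation 2 (Adaeze, Lanre, Morounke, Zainab, Ifeoma, Temitope) there are 6 shares of (2/3)/6 = 1/9 each.
Living: Lanre, Morounke, Zainab, Ifeoma, and Temitope — each takes 1/9.
Deceased: Adaeze. That 1/9 share is carried to generation 3.
At generation 3 (Yetunde, Folake, Dayo, Abiodun) there are 4 shares of (1/9)/4 = 1/36 each.
Living: Yetunde, Folake, Dayo, and Abiodun — each takes 1/36.

Abiodun 1/36; Chidinma 1/3; Dayo 1/36; Folake 1/36; Ifeoma 1/9; Lanre 1/9; Morounke 1/9; Temitope 1/9; Yetunde 1/36; Zainab 1/9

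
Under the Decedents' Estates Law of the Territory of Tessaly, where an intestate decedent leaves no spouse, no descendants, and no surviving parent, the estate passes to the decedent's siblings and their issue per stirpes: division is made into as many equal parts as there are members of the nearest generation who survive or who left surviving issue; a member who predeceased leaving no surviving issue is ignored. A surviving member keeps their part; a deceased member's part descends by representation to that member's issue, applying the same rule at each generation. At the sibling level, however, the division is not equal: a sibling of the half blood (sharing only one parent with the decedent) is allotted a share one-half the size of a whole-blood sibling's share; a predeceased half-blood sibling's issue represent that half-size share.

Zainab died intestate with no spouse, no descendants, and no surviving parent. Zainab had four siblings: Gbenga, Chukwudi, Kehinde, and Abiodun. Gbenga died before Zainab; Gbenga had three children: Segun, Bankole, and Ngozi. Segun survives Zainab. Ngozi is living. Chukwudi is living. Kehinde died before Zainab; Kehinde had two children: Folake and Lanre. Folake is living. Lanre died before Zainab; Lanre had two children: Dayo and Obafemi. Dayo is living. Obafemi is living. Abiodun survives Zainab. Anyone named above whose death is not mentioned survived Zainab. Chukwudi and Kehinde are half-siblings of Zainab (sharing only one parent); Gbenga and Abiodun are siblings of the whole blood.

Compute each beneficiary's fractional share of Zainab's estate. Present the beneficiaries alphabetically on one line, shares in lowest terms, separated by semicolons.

Abiodun 1/3; Bankole 1/9; Chukwudi 1/6; Dayo 1/24; Folake 1/12; Ngozi 1/9; Obafemi 1/24; Segun 1/9

No spouse, descendants, or parent survives, so the estate passes to Zainab's siblings per stirpes.
Half-blood siblings count for one-half the weight of whole-blood siblings at the initial division.
Dividing 1 in proportion to weights (total weight 3): Gbenga (weight 1) → 1/3; Chukwudi (weight 1/2) → 1/6; Kehinde (weight 1/2) → 1/6; Abiodun (weight 1) → 1/3.
Gbenga predeceased; the 1/3 allotted to Gbenga's branch passes to Gbenga's issue by representation.
The 1/3 is divided into 3 equal shares of 1/9 among Segun, Bankole, Ngozi.
Segun is living and takes 1/9.
Bankole is living and takes 1/9.
Ngozi is living and takes 1/9.
Chukwudi is living and takes 1/6.
Kehinde predeceased; the 1/6 allotted to Kehinde's branch passes to Kehinde's issue by representation.
The 1/6 is divided into 2 equal shares of 1/12 among Folake, Lanre.
Folake is living and takes 1/12.
Lanre predeceased; the 1/12 allotted to Lanre's branch passes to Lanre's issue by representation.
The 1/12 is divided into 2 equal shares of 1/24 among Dayo, Obafemi.
Dayo is living and takes 1/24.
Obafemi is living and takes 1/24.
Abiodun is living and takes 1/3.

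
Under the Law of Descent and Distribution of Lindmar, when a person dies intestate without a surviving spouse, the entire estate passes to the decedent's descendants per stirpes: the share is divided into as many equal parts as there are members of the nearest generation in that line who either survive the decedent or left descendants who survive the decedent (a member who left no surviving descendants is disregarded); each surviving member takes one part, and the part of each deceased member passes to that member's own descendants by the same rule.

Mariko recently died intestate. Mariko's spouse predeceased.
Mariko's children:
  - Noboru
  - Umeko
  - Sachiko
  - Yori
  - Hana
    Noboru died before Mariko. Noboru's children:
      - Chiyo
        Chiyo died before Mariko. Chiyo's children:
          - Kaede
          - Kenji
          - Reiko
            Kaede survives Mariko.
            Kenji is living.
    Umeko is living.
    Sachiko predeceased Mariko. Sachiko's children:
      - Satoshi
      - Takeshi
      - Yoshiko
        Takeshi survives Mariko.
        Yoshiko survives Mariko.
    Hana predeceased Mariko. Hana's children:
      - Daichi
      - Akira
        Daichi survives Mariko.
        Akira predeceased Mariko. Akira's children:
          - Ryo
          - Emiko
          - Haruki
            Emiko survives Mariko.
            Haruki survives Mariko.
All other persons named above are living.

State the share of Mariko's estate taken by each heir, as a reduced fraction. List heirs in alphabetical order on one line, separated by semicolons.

Daichi 1/10; Emiko 1/30; Haruki 1/30; Kaede 1/15; Kenji 1/15; Reiko 1/15; Ryo 1/30; Satoshi 1/15; Takeshi 1/15; Umeko 1/5; Yori 1/5; Yoshiko 1/15

There is no surviving spouse, so the entire estate passes to Mariko's descendants per stirpes.
The estate is divided into 5 equal shares of 1/5 among Noboru, Umeko, Sachiko, Yori, Hana.
Noboru predeceased; the 1/5 allotted to Noboru's branch passes to Noboru's issue by representation.
Chiyo's line is the sole branch at this level, so the full 1/5 passes to Chiyo's issue by representation.
The 1/5 is divided into 3 equal shares of 1/15 among Kaede, Kenji, Reiko.
Kaede is living and takes 1/15.
Kenji is living and takes 1/15.
Reiko is living and takes 1/15.
Umeko is living and takes 1/5.
Sachiko predeceased; the 1/5 allotted to Sachiko's branch passes to Sachiko's issue by representation.
The 1/5 is divided into 3 equal shares of 1/15 among Satoshi, Takeshi, Yoshiko.
Satoshi is living and takes 1/15.
Takeshi is living and takes 1/15.
Yoshiko is living and takes 1/15.
Yori is living and takes 1/5.
Hana predeceased; the 1/5 allotted to Hana's branch passes to Hana's issue by representation.
The 1/5 is divided into 2 equal shares of 1/10 among Daichi, Akira.
Daichi is living and takes 1/10.
Akira predeceased; the 1/10 allotted to Akira's branch passes to Akira's issue by representation.
The 1/10 is divided into 3 equal shares of 1/30 among Ryo, Emiko, Haruki.
Ryo is living and takes 1/30.
Emiko is living and takes 1/30.
Haruki is living and takes 1/30.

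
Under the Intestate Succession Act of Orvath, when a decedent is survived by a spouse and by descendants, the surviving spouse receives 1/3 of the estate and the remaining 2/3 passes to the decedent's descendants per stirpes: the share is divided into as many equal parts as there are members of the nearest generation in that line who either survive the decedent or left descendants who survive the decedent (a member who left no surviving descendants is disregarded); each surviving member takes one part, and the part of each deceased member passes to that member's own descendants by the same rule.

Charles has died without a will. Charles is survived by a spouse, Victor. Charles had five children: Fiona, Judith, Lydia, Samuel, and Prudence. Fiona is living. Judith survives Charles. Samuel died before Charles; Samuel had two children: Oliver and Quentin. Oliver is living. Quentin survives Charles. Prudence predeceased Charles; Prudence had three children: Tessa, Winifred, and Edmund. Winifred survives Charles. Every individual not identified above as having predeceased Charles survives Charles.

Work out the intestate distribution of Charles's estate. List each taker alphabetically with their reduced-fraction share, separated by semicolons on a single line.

Edmund 2/45; Fiona 2/15; Judith 2/15; Lydia 2/15; Oliver 1/15; Quentin 1/15; Tessa 2/45; Victor 1/3; Winifred 2/45

Victor, as surviving spouse, takes 1/3.
The remaining 2/3 passes to Charles's descendants per stirpes.
The 2/3 is divided into 5 equal shares of 2/15 among Fiona, Judith, Lydia, Samuel, Prudence.
Fiona is living and takes 2/15.
Judith is living and takes 2/15.
Lydia is living and takes 2/15.
Samuel predeceased; the 2/15 allotted to Samuel's branch passes to Samuel's issue by representation.
The 2/15 is divided into 2 equal shares of 1/15 among Oliver, Quentin.
Oliver is living and takes 1/15.
Quentin is living and takes 1/15.
Prudence predeceased; the 2/15 allotted to Prudence's branch passes to Prudence's issue by representation.
The 2/15 is divided into 3 equal shares of 2/45 among Tessa, Winifred, Edmund.
Tessa is living and takes 2/45.
Winifred is living and takes 2/45.
Edmund is living and takes 2/45.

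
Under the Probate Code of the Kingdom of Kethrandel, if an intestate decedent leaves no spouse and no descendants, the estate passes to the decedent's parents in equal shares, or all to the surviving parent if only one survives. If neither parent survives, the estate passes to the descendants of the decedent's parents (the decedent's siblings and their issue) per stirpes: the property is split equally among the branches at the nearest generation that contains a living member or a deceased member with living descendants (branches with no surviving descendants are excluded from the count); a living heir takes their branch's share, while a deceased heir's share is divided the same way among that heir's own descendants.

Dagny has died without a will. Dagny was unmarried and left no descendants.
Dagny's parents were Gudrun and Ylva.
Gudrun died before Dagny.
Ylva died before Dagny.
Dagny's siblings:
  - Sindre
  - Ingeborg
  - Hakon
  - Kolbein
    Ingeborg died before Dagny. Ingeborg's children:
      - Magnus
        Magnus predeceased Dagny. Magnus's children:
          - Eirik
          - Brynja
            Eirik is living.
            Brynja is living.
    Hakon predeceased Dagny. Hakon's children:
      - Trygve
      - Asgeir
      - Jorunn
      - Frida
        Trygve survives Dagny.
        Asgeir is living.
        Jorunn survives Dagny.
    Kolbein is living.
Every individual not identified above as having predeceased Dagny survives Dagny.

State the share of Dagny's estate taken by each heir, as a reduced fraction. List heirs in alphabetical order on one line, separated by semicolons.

Neither parent survives and there are no descendants, so the estate passes to Dagny's siblings and their issue per stirpes.
The estate is divided into 4 equal shares of 1/4 among Sindre, Ingeborg, Hakon, Kolbein.
Sindre is living and takes 1/4.
Ingeborg predeceased; the 1/4 allotted to Ingeborg's branch passes to Ingeborg's issue by representation.
Magnus's line is the sole branch at this level, so the full 1/4 passes to Magnus's issue by representation.
The 1/4 is divided into 2 equal shares of 1/8 among Eirik, Brynja.
Eirik is living and takes 1/8.
Brynja is living and takes 1/8.
Hakon predeceased; the 1/4 allotted to Hakon's branch passes to Hakon's issue by representation.
The 1/4 is divided into 4 equal shares of 1/16 among Trygve, Asgeir, Jorunn, Frida.
Trygve is living and takes 1/16.
Asgeir is living and takes 1/16.
Jorunn is living and takes 1/16.
Frida is living and takes 1/16.
Kolbein is living and takes 1/4.

Asgeir 1/16; Brynja 1/8; Eirik 1/8; Frida 1/16; Jorunn 1/16; Kolbein 1/4; Sindre 1/4; Trygve 1/16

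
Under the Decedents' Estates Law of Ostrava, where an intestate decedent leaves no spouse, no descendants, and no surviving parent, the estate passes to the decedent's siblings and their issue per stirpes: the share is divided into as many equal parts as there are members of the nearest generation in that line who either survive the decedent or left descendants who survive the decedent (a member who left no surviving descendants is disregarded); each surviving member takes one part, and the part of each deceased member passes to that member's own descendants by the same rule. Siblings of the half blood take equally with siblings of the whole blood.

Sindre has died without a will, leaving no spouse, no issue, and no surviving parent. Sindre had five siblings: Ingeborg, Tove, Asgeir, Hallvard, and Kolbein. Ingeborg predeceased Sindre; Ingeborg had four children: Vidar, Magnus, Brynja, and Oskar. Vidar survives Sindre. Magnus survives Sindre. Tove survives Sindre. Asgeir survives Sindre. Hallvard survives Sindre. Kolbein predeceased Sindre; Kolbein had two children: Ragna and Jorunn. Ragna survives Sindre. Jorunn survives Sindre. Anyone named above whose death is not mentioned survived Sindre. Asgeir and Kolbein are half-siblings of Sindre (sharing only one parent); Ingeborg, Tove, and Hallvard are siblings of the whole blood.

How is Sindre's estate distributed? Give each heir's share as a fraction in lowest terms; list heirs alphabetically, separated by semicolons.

Asgeir 1/5; Brynja 1/20; Hallvard 1/5; Jorunn 1/10; Magnus 1/20; Oskar 1/20; Ragna 1/10; Tove 1/5; Vidar 1/20

No spouse, descendants, or parent survives, so the estate passes to Sindre's siblings per stirpes.
Half-blood and whole-blood siblings take equally under the stated rule.
The estate is divided into 5 equal shares of 1/5 among Ingeborg, Tove, Asgeir, Hallvard, Kolbein.
Ingeborg predeceased; the 1/5 allotted to Ingeborg's branch passes to Ingeborg's issue by representation.
The 1/5 is divided into 4 equal shares of 1/20 among Vidar, Magnus, Brynja, Oskar.
Vidar is living and takes 1/20.
Magnus is living and takes 1/20.
Brynja is living and takes 1/20.
Oskar is living and takes 1/20.
Tove is living and takes 1/5.
Asgeir is living and takes 1/5.
Hallvard is living and takes 1/5.
Kolbein predeceased; the 1/5 allotted to Kolbein's branch passes to Kolbein's issue by representation.
The 1/5 is divided into 2 equal shares of 1/10 among Ragna, Jorunn.
Ragna is living and takes 1/10.
Jorunn is living and takes 1/10.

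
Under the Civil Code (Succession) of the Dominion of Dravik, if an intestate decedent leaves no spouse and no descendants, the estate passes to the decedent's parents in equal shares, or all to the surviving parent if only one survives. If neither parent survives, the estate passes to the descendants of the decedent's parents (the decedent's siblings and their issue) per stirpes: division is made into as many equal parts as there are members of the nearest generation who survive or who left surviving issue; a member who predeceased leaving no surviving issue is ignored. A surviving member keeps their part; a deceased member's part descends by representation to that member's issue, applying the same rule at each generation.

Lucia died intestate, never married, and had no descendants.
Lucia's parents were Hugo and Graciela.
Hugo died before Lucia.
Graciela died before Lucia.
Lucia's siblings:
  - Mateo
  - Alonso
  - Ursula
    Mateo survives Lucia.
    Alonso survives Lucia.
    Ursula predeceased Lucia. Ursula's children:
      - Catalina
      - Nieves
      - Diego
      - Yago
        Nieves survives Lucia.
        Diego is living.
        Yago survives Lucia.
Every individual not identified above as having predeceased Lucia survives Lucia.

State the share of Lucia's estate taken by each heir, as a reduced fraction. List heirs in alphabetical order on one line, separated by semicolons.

Alonso 1/3; Catalina 1/12; Diego 1/12; Mateo 1/3; Nieves 1/12; Yago 1/12

Neither parent survives and there are no descendants, so the estate passes to Lucia's siblings and their issue per stirpes.
The estate is divided into 3 equal shares of 1/3 among Mateo, Alonso, Ursula.
Mateo is living and takes 1/3.
Alonso is living and takes 1/3.
Ursula predeceased; the 1/3 allotted to Ursula's branch passes to Ursula's issue by representation.
The 1/3 is divided into 4 equal shares of 1/12 among Catalina, Nieves, Diego, Yago.
Catalina is living and takes 1/12.
Nieves is living and takes 1/12.
Diego is living and takes 1/12.
Yago is living and takes 1/12.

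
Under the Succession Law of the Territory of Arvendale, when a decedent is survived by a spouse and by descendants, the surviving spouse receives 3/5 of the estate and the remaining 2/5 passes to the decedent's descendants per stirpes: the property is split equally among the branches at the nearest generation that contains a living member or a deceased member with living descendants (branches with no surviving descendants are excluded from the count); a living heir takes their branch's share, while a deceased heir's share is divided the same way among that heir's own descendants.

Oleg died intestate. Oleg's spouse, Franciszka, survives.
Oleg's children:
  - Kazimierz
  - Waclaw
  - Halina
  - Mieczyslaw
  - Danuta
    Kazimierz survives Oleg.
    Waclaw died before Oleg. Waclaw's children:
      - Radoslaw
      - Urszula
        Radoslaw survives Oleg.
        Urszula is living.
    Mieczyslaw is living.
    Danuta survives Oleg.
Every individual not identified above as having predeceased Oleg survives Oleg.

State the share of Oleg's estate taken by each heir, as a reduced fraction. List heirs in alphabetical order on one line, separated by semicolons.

Danuta 2/25; Franciszka 3/5; Halina 2/25; Kazimierz 2/25; Mieczyslaw 2/25; Radoslaw 1/25; Urszula 1/25

Franciszka, as surviving spouse, takes 3/5.
The remaining 2/5 passes to Oleg's descendants per stirpes.
The 2/5 is divided into 5 equal shares of 2/25 among Kazimierz, Waclaw, Halina, Mieczyslaw, Danuta.
Kazimierz is living and takes 2/25.
Waclaw predeceased; the 2/25 allotted to Waclaw's branch passes to Waclaw's issue by representation.
The 2/25 is divided into 2 equal shares of 1/25 among Radoslaw, Urszula.
Radoslaw is living and takes 1/25.
Urszula is living and takes 1/25.
Halina is living and takes 2/25.
Mieczyslaw is living and takes 2/25.
Danuta is living and takes 2/25.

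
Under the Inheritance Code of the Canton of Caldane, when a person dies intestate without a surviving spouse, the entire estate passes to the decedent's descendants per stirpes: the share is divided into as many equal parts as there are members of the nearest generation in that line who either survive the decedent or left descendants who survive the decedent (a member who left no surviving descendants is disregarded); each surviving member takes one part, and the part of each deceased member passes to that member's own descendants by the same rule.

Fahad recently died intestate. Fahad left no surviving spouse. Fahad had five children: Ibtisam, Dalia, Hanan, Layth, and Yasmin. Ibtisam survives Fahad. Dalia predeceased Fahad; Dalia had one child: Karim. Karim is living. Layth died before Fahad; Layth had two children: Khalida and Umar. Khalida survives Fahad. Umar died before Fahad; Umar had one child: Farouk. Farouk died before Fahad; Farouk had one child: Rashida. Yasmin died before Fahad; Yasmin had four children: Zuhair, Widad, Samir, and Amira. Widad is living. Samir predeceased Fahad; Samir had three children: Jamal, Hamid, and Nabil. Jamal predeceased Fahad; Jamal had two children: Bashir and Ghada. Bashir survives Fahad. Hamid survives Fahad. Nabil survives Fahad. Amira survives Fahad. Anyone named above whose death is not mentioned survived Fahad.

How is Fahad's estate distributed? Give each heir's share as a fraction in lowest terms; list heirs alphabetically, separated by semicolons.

There is no surviving spouse, so the entire estate passes to Fahad's descendants per stirpes.
The estate is divided into 5 equal shares of 1/5 among Ibtisam, Dalia, Hanan, Layth, Yasmin.
Ibtisam is living and takes 1/5.
Dalia predeceased; the 1/5 allotted to Dalia's branch passes to Dalia's issue by representation.
Karim is the sole taker at this level and receives the full 1/5.
Hanan is living and takes 1/5.
Layth predeceased; the 1/5 allotted to Layth's branch passes to Layth's issue by representation.
The 1/5 is divided into 2 equal shares of 1/10 among Khalida, Umar.
Khalida is living and takes 1/10.
Umar predeceased; the 1/10 allotted to Umar's branch passes to Umar's issue by representation.
Farouk's line is the sole branch at this level, so the full 1/10 passes to Farouk's issue by representation.
Rashida is the sole taker at this level and receives the full 1/10.
Yasmin predeceased; the 1/5 allotted to Yasmin's branch passes to Yasmin's issue by representation.
The 1/5 is divided into 4 equal shares of 1/20 among Zuhair, Widad, Samir, Amira.
Zuhair is living and takes 1/20.
Widad is living and takes 1/20.
Samir predeceased; the 1/20 allotted to Samir's branch passes to Samir's issue by representation.
The 1/20 is divided into 3 equal shares of 1/60 among Jamal, Hamid, Nabil.
Jamal predeceased; the 1/60 allotted to Jamal's branch passes to Jamal's issue by representation.
The 1/60 is divided into 2 equal shares of 1/120 among Bashir, Ghada.
Bashir is living and takes 1/120.
Ghada is living and takes 1/120.
Hamid is living and takes 1/60.
Nabil is living and takes 1/60.
Amira is living and takes 1/20.

Amira 1/20; Bashir 1/120; Ghada 1/120; Hamid 1/60; Hanan 1/5; Ibtisam 1/5; Karim 1/5; Khalida 1/10; Nabil 1/60; Rashida 1/10; Widad 1/20; Zuhair 1/20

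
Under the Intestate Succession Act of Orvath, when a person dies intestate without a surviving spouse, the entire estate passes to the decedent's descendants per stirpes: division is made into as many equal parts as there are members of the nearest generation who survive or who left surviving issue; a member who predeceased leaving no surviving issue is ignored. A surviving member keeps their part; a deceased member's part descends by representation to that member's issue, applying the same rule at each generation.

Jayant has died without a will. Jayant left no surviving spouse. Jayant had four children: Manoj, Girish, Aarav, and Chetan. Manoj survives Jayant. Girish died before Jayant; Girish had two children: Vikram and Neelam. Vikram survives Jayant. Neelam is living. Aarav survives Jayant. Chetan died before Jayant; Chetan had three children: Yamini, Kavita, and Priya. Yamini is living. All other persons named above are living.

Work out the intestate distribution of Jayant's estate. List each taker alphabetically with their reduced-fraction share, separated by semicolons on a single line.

There is no surviving spouse, so the entire estate passes to Jayant's descendants per stirpes.
The estate is divided into 4 equal shares of 1/4 among Manoj, Girish, Aarav, Chetan.
Manoj is living and takes 1/4.
Girish predeceased; the 1/4 allotted to Girish's branch passes to Girish's issue by representation.
The 1/4 is divided into 2 equal shares of 1/8 among Vikram, Neelam.
Vikram is living and takes 1/8.
Neelam is living and takes 1/8.
Aarav is living and takes 1/4.
Chetan predeceased; the 1/4 allotted to Chetan's branch passes to Chetan's issue by representation.
The 1/4 is divided into 3 equal shares of 1/12 among Yamini, Kavita, Priya.
Yamini is living and takes 1/12.
Kavita is living and takes 1/12.
Priya is living and takes 1/12.

Aarav 1/4; Kavita 1/12; Manoj 1/4; Neelam 1/8; Priya 1/12; Vikram 1/8; Yamini 1/12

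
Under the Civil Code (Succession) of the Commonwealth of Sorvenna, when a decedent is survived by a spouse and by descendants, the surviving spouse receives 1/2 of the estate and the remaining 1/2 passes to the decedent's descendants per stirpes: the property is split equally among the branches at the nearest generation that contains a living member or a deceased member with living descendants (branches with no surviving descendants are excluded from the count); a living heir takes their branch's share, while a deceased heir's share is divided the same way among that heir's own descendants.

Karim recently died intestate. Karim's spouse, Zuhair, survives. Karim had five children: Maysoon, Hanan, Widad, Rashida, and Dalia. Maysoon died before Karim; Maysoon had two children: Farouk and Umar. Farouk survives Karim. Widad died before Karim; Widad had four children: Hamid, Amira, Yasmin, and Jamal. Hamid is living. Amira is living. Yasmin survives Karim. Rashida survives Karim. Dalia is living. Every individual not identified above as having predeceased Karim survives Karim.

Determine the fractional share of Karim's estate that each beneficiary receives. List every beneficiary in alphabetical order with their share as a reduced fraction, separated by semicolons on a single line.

Amira 1/40; Dalia 1/10; Farouk 1/20; Hamid 1/40; Hanan 1/10; Jamal 1/40; Rashida 1/10; Umar 1/20; Yasmin 1/40; Zuhair 1/2

Zuhair, as surviving spouse, takes 1/2.
The remaining 1/2 passes to Karim's descendants per stirpes.
The 1/2 is divided into 5 equal shares of 1/10 among Maysoon, Hanan, Widad, Rashida, Dalia.
Maysoon predeceased; the 1/10 allotted to Maysoon's branch passes to Maysoon's issue by representation.
The 1/10 is divided into 2 equal shares of 1/20 among Farouk, Umar.
Farouk is living and takes 1/20.
Umar is living and takes 1/20.
Hanan is living and takes 1/10.
Widad predeceased; the 1/10 allotted to Widad's branch passes to Widad's issue by representation.
The 1/10 is divided into 4 equal shares of 1/40 among Hamid, Amira, Yasmin, Jamal.
Hamid is living and takes 1/40.
Amira is living and takes 1/40.
Yasmin is living and takes 1/40.
Jamal is living and takes 1/40.
Rashida is living and takes 1/10.
Dalia is living and takes 1/10.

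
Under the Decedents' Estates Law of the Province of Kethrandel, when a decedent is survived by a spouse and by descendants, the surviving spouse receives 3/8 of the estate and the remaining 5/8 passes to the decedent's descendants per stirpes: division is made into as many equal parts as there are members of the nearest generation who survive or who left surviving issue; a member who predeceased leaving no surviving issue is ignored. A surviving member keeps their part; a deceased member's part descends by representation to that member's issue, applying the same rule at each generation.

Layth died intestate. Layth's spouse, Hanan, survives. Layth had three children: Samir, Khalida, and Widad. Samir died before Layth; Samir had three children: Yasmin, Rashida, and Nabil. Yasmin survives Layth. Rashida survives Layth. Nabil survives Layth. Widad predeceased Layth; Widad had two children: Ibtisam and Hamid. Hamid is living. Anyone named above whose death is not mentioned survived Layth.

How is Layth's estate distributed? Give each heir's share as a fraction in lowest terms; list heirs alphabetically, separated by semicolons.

Hamid 5/48; Hanan 3/8; Ibtisam 5/48; Khalida 5/24; Nabil 5/72; Rashida 5/72; Yasmin 5/72

Hanan, as surviving spouse, takes 3/8.
The remaining 5/8 passes to Layth's descendants per stirpes.
The 5/8 is divided into 3 equal shares of 5/24 among Samir, Khalida, Widad.
Samir predeceased; the 5/24 allotted to Samir's branch passes to Samir's issue by representation.
The 5/24 is divided into 3 equal shares of 5/72 among Yasmin, Rashida, Nabil.
Yasmin is living and takes 5/72.
Rashida is living and takes 5/72.
Nabil is living and takes 5/72.
Khalida is living and takes 5/24.
Widad predeceased; the 5/24 allotted to Widad's branch passes to Widad's issue by representation.
The 5/24 is divided into 2 equal shares of 5/48 among Ibtisam, Hamid.
Ibtisam is living and takes 5/48.
Hamid is living and takes 5/48.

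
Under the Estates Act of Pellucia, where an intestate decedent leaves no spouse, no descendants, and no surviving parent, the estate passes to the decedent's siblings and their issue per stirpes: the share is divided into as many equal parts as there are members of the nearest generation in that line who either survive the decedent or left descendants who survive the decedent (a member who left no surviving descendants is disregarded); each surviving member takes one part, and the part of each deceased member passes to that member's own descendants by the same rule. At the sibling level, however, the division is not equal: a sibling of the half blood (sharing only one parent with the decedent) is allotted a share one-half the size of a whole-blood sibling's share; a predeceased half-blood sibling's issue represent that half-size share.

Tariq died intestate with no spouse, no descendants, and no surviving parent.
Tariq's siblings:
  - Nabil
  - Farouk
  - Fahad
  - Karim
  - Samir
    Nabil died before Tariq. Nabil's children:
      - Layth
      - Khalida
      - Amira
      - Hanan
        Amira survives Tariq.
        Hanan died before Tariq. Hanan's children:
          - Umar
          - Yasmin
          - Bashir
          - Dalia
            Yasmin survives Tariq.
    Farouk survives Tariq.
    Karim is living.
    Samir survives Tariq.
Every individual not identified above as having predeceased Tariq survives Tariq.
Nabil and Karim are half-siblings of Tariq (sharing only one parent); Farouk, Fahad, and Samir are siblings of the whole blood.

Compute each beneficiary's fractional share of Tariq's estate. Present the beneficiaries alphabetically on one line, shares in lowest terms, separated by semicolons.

No spouse, descendants, or parent survives, so the estate passes to Tariq's siblings per stirpes.
Half-blood siblings count for one-half the weight of whole-blood siblings at the initial division.
Dividing 1 in proportion to weights (total weight 4): Nabil (weight 1/2) → 1/8; Farouk (weight 1) → 1/4; Fahad (weight 1) → 1/4; Karim (weight 1/2) → 1/8; Samir (weight 1) → 1/4.
Nabil predeceased; the 1/8 allotted to Nabil's branch passes to Nabil's issue by representation.
The 1/8 is divided into 4 equal shares of 1/32 among Layth, Khalida, Amira, Hanan.
Layth is living and takes 1/32.
Khalida is living and takes 1/32.
Amira is living and takes 1/32.
Hanan predeceased; the 1/32 allotted to Hanan's branch passes to Hanan's issue by representation.
The 1/32 is divided into 4 equal shares of 1/128 among Umar, Yasmin, Bashir, Dalia.
Umar is living and takes 1/128.
Yasmin is living and takes 1/128.
Bashir is living and takes 1/128.
Dalia is living and takes 1/128.
Farouk is living and takes 1/4.
Fahad is living and takes 1/4.
Karim is living and takes 1/8.
Samir is living and takes 1/4.

Amira 1/32; Bashir 1/128; Dalia 1/128; Fahad 1/4; Farouk 1/4; Karim 1/8; Khalida 1/32; Layth 1/32; Samir 1/4; Umar 1/128; Yasmin 1/128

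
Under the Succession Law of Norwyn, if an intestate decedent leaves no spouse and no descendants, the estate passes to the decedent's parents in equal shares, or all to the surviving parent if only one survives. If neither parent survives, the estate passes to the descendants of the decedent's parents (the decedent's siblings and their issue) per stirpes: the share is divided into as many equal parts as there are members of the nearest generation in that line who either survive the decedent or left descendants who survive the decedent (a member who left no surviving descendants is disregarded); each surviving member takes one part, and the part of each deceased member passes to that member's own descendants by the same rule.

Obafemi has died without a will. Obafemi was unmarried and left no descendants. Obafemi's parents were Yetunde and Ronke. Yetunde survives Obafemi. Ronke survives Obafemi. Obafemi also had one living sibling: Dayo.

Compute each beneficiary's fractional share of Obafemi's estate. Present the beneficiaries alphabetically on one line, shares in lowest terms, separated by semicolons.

Ronke 1/2; Yetunde 1/2

Both parents survive, so Yetunde and Ronke each take 1/2. The siblings take nothing because a surviving parent has priority.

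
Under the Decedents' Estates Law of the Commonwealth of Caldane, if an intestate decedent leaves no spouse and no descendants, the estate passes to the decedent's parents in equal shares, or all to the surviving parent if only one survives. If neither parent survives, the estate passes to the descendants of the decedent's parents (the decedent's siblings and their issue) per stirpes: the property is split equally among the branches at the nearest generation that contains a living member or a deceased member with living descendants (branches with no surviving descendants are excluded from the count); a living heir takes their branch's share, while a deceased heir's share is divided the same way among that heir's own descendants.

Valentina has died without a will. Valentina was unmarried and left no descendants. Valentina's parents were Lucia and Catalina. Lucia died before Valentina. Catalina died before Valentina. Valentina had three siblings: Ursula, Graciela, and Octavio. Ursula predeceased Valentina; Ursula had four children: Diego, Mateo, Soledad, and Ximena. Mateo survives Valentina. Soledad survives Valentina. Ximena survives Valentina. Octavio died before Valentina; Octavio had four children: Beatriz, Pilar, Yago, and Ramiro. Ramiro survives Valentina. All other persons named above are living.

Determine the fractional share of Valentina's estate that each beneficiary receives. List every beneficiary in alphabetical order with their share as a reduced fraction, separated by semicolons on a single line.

Neither parent survives and there are no descendants, so the estate passes to Valentina's siblings and their issue per stirpes.
The estate is divided into 3 equal shares of 1/3 among Ursula, Graciela, Octavio.
Ursula predeceased; the 1/3 allotted to Ursula's branch passes to Ursula's issue by representation.
The 1/3 is divided into 4 equal shares of 1/12 among Diego, Mateo, Soledad, Ximena.
Diego is living and takes 1/12.
Mateo is living and takes 1/12.
Soledad is living and takes 1/12.
Ximena is living and takes 1/12.
Graciela is living and takes 1/3.
Octavio predeceased; the 1/3 allotted to Octavio's branch passes to Octavio's issue by representation.
The 1/3 is divided into 4 equal shares of 1/12 among Beatriz, Pilar, Yago, Ramiro.
Beatriz is living and takes 1/12.
Pilar is living and takes 1/12.
Yago is living and takes 1/12.
Ramiro is living and takes 1/12.

Beatriz 1/12; Diego 1/12; Graciela 1/3; Mateo 1/12; Pilar 1/12; Ramiro 1/12; Soledad 1/12; Ximena 1/12; Yago 1/12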